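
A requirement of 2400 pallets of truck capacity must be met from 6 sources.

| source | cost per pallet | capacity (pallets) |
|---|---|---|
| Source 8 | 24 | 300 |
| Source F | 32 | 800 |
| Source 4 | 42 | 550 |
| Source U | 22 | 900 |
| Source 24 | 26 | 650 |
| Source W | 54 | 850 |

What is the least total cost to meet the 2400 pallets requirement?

Use sources in increasing cost order.
Source U (22): use full 900 — 1500 pallets to go.
Source 8 at 24: take all 300 pallets — 1200 still needed.
Source 24 at 26: take all 650 pallets — 550 still needed.
Source F (32): take the remaining 550 — done.
Source 4, Source W: unused.
Cost = 900×22 + 300×24 + 650×26 + 550×32 = 61500.

61500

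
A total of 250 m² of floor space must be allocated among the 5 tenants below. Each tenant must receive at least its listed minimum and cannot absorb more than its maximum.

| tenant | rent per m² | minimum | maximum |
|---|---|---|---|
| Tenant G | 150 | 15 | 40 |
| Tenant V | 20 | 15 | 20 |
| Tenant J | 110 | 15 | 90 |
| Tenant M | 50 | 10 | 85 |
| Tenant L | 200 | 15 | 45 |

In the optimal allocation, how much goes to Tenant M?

60

Meeting every minimum uses 15+15+15+10+15 = 70 m², leaving 180.
Rank by rent per m²: Tenant L 200 > Tenant G 150 > Tenant J 110 > Tenant M 50 > Tenant V 20.
Give Tenant L 30 more to hit its cap of 45 ; 150 left.
Give Tenant G 25 more to hit its cap of 40 ; 125 left.
Tenant J: +75 to 90 (cap) ; 50 left.
Tenant M: +50 (room for 75) → 60. Pool exhausted.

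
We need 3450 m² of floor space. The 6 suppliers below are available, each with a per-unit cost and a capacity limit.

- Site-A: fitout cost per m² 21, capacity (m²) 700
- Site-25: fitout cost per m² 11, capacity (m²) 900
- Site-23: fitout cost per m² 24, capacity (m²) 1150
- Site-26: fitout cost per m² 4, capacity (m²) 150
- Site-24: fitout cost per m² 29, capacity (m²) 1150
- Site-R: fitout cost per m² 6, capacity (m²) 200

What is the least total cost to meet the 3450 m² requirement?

Cheapest first:
Site-26 (4): use full 150 ; 3300 m² to go.
Site-R at 6: take all 200 m² ; 3100 still needed.
Site-25 at 11: take all 900 m² ; 2200 still needed.
Site-A at 21: take all 700 m² ; 1500 still needed.
Site-23 at 24: take all 1150 m² ; 350 still needed.
Take 350 from Site-24 at 29 to finish.
Cost = 150×4 + 200×6 + 900×11 + 700×21 + 1150×24 + 350×29 = 64150.

64150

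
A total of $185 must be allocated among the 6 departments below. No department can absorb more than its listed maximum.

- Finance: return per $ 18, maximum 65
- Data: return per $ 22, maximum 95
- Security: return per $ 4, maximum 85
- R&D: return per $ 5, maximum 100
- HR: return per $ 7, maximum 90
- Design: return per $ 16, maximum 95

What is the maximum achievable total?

Highest return per $ first: Data 22 > Finance 18 > Design 16 > HR 7 > R&D 5 > Security 4.
Give Data 95 to hit its cap of 95 — 90 left.
Give Finance 65 to hit its cap of 65 — 25 left.
Only 25 left; Design takes them to reach 25.
Total = 18×65 + 22×95 + 16×25 = 3660.

3660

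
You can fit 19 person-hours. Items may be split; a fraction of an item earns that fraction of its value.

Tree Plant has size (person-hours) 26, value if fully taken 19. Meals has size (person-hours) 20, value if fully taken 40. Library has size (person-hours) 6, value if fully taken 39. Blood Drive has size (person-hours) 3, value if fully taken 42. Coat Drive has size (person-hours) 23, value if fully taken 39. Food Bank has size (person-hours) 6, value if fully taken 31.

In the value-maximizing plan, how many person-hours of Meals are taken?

4

Sort by value density: Blood Drive 42/3≈14, Library 39/6≈6.5, Food Bank 31/6≈5.17, Meals 40/20≈2, Coat Drive 39/23≈1.7, Tree Plant 19/26≈0.731.
Take all of Blood Drive (3 person-hours, value 42) ; 16 person-hours left.
Library: take in full, 6 person-hours for value 39 ; 10 left.
All 6 person-hours of Food Bank fit (value 31) ; 4 remain.
Fill the last 4 person-hours with part of Meals: 4/20 of it earns 8.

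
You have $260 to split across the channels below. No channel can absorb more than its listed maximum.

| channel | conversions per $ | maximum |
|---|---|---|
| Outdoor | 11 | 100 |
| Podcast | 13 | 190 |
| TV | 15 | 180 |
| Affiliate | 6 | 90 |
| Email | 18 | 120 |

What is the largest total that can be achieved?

Highest conversions per $ first: Email 18 > TV 15 > Podcast 13 > Outdoor 11 > Affiliate 6.
Give Email 120 to hit its cap of 120 → 140 left.
TV has room for 180 but only 140 remain, so it gets 140.
Total = 15×140 + 18×120 = 4260.

4260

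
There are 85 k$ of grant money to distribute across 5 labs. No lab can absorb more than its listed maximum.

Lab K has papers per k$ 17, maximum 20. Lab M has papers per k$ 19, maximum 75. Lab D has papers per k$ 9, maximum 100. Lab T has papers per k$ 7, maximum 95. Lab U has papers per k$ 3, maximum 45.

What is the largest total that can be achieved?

Order the labs by papers per k$: Lab M 19 > Lab K 17 > Lab D 9 > Lab T 7 > Lab U 3.
Lab M takes 75 to reach its cap of 75 ; 10 left.
Only 10 left; Lab K takes them to reach 10.
Total = 17×10 + 19×75 = 1595.

1595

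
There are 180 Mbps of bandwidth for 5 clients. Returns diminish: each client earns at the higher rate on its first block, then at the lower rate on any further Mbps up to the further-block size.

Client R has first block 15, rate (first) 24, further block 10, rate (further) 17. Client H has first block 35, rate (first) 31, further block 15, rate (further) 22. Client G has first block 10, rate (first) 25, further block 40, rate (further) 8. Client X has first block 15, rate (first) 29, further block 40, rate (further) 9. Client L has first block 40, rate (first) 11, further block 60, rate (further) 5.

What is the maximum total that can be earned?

3430

Treat each block as its own option and order by rate: Client H/T1 31 > Client X/T1 29 > Client G/T1 25 > Client R/T1 24 > Client H/T2 22 > Client R/T2 17 > Client L/T1 11 > Client X/T2 9 > Client G/T2 8 > Client L/T2 5.
Fill Client H T1 block (35 at 31) — 145 left.
Client X/T1 (29): +15 — 130 left.
Client G/T1 (25): +10 — 120 left.
Fill Client R T1 block (15 at 24) — 105 left.
Fill Client H T2 block (15 at 22) — 90 left.
Client R/T2 (17): +10 — 80 left.
Fill Client L T1 block (40 at 11) — 40 left.
Client X/T2 (9): +40 — 0 left.
Total = 31×35 + 29×15 + 25×10 + 24×15 + 22×15 + 17×10 + 11×40 + 9×40 = 3430.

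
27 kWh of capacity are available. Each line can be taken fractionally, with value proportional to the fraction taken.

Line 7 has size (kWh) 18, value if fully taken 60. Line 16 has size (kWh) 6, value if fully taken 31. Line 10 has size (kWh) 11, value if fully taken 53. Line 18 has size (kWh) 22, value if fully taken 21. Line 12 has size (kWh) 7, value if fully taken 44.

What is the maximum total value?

Sort by value density: Line 12 44/7≈6.29, Line 16 31/6≈5.17, Line 10 53/11≈4.82, Line 7 60/18≈3.33, Line 18 21/22≈0.955.
Take all of Line 12 (7 kWh, value 44) → 20 kWh left.
Line 16: take in full, 6 kWh for value 31 → 14 left.
Line 10: take in full, 11 kWh for value 53 → 3 left.
3 kWh left: a 3/18 share of Line 7 gives 60×3/18 = 10.
Total value = 138.

138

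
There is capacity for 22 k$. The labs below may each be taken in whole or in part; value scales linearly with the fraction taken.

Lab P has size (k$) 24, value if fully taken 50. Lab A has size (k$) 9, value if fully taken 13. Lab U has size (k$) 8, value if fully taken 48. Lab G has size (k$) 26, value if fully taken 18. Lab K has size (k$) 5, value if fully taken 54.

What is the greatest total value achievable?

Rank by value-to-size ratio: Lab K 54/5≈10.8, Lab U 48/8≈6, Lab P 50/24≈2.08, Lab A 13/9≈1.44, Lab G 18/26≈0.692.
All 5 k$ of Lab K fit (value 54) ; 17 remain.
Take all of Lab U (8 k$, value 48) ; 9 k$ left.
Only 9 k$ remain; take 9/24 of Lab P for value 50×9/24 = 18.75.
Total value = 120.75.

120.75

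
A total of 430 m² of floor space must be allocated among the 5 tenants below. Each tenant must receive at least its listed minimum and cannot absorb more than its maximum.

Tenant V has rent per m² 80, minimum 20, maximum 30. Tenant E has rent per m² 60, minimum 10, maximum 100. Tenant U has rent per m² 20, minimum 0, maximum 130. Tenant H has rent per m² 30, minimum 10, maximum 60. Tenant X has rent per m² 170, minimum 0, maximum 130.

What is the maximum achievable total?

34500

Meeting every minimum uses 20+10+0+10+0 = 40 m², leaving 390.
Highest rent per m² first: Tenant X 170 > Tenant V 80 > Tenant E 60 > Tenant H 30 > Tenant U 20.
Give Tenant X 130 more to hit its cap of 130 — 260 left.
Tenant V: +10 to 30 (cap) — 250 left.
Give Tenant E 90 more to hit its cap of 100 — 160 left.
Give Tenant H 50 more to hit its cap of 60 — 110 left.
Only 110 left; Tenant U takes them to reach 110.
Total = 80×30 + 60×100 + 20×110 + 30×60 + 170×130 = 34500.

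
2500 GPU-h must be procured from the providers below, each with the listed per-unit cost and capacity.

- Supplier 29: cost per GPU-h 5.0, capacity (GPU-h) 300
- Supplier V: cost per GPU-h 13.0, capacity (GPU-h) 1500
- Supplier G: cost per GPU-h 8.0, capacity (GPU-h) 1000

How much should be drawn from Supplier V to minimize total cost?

1200

Cheapest first:
Take 300 from Supplier 29 at 5.0 — need 2200 more.
Supplier G (8.0): use full 1000 — 1200 GPU-h to go.
Take 1200 from Supplier V at 13.0 to finish.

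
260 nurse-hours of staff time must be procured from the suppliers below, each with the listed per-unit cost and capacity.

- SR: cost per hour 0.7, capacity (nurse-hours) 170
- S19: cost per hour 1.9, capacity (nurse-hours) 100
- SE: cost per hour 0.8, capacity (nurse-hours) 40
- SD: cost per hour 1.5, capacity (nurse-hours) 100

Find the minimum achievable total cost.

Cheapest first:
SR at 0.7: take all 170 nurse-hours ; 90 still needed.
SE at 0.8: take all 40 nurse-hours ; 50 still needed.
SD (1.5): take the remaining 50 ; done.
S19: unused.
Cost = 170×0.7 + 40×0.8 + 50×1.5 = 226.

226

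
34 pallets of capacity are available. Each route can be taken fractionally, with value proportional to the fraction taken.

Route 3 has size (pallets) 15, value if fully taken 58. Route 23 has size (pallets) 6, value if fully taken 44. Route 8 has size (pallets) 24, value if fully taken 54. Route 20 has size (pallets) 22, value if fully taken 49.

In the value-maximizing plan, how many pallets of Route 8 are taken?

13

Rank by value-to-size ratio: Route 23 44/6≈7.33, Route 3 58/15≈3.87, Route 8 54/24≈2.25, Route 20 49/22≈2.23.
Take all of Route 23 (6 pallets, value 44) ; 28 pallets left.
Take all of Route 3 (15 pallets, value 58) ; 13 pallets left.
Fill the last 13 pallets with part of Route 8: 13/24 of it earns 29.25.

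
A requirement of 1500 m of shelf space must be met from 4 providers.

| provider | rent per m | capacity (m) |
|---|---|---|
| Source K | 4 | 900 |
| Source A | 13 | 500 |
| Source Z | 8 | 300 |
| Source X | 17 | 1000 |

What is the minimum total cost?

9900

Fill from the cheapest provider first.
Source K at 4: take all 900 m → 600 still needed.
Take 300 from Source Z at 8 → need 300 more.
Source A (13): take the remaining 300 → done.
Source X: unused.
Cost = 900×4 + 300×8 + 300×13 = 9900.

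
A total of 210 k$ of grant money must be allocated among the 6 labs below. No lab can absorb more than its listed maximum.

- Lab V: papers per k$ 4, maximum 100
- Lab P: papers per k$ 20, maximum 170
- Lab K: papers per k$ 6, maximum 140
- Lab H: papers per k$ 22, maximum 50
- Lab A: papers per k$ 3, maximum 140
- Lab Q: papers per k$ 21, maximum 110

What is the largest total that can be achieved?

Highest papers per k$ first: Lab H 22 > Lab Q 21 > Lab P 20 > Lab K 6 > Lab V 4 > Lab A 3.
Lab H takes 50 to reach its cap of 50 → 160 left.
Lab Q: +110 to 110 (cap) → 50 left.
Lab P has room for 170 but only 50 remain, so it gets 50.
Total = 20×50 + 22×50 + 21×110 = 4410.

4410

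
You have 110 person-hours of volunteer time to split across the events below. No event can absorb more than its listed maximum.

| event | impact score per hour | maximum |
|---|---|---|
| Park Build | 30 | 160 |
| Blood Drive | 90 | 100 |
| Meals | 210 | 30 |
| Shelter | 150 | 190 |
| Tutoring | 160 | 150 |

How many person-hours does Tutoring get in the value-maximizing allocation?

Order the events by impact score per hour: Meals 210 > Tutoring 160 > Shelter 150 > Blood Drive 90 > Park Build 30.
Meals: +30 to 30 (cap) ; 80 left.
Tutoring has room for 150 but only 80 remain, so it gets 80.

80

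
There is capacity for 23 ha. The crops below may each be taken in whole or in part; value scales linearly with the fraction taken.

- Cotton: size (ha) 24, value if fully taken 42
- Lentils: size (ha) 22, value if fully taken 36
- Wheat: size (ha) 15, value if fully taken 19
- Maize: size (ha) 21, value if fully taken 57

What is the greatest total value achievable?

Best value per unit of size first: Maize 57/21≈2.71, Cotton 42/24≈1.75, Lentils 36/22≈1.64, Wheat 19/15≈1.27.
All 21 ha of Maize fit (value 57) — 2 remain.
Fill the last 2 ha with part of Cotton: 2/24 of it earns 3.5.
Total value = 60.5.

60.5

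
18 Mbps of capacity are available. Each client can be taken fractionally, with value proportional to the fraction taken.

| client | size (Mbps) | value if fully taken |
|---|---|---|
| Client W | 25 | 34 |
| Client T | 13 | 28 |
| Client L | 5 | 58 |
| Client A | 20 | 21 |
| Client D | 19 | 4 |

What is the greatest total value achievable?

Rank by value-to-size ratio: Client L 58/5≈11.6, Client T 28/13≈2.15, Client W 34/25≈1.36, Client A 21/20≈1.05, Client D 4/19≈0.211.
All 5 Mbps of Client L fit (value 58) ; 13 remain.
Client T: take in full, 13 Mbps for value 28 ; 0 left.
Total value = 86.

86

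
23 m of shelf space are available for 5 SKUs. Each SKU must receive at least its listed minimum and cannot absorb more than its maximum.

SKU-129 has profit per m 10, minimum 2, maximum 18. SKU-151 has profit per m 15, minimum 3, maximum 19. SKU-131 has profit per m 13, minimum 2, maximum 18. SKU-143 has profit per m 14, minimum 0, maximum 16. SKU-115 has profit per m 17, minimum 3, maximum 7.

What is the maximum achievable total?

Meeting every minimum uses 2+3+2+0+3 = 10 m, leaving 13.
Order the SKUs by profit per m: SKU-115 17 > SKU-151 15 > SKU-143 14 > SKU-131 13 > SKU-129 10.
SKU-115 takes 4 more to reach its cap of 7 ; 9 left.
SKU-151: +9 (room for 16) → 12. Pool exhausted.
Total = 10×2 + 15×12 + 13×2 + 17×7 = 345.

345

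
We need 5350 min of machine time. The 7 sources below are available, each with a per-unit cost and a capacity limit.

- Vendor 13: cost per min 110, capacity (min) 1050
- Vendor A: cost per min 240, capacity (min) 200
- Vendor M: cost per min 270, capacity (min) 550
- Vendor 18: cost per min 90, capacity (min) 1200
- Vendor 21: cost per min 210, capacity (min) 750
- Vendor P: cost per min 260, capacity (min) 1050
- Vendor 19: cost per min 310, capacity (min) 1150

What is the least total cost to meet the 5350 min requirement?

Cheapest first:
Take 1200 from Vendor 18 at 90 — need 4150 more.
Vendor 13 (110): use full 1050 — 3100 min to go.
Take 750 from Vendor 21 at 210 — need 2350 more.
Vendor A (240): use full 200 — 2150 min to go.
Vendor P at 260: take all 1050 min — 1100 still needed.
Vendor M (270): use full 550 — 550 min to go.
Vendor 19 (310): take the remaining 550 — done.
Cost = 1200×90 + 1050×110 + 750×210 + 200×240 + 1050×260 + 550×270 + 550×310 = 1021000.

1021000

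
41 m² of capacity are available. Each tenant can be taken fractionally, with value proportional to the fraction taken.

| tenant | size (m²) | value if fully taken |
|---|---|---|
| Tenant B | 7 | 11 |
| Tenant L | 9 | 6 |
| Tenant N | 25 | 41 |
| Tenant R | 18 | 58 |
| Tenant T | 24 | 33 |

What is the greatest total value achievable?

95.72

Best value per unit of size first: Tenant R 58/18≈3.22, Tenant N 41/25≈1.64, Tenant B 11/7≈1.57, Tenant T 33/24≈1.38, Tenant L 6/9≈0.667.
Tenant R: take in full, 18 m² for value 58 → 23 left.
23 m² left: a 23/25 share of Tenant N gives 41×23/25 = 37.72.
Total value = 95.72.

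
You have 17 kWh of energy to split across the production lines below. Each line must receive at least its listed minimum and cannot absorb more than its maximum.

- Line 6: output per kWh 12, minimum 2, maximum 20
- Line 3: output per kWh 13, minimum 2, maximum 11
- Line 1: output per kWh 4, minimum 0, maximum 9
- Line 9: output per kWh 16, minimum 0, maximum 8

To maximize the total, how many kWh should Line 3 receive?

Meeting every minimum uses 2+2+0+0 = 4 kWh, leaving 13.
Highest output per kWh first: Line 9 16 > Line 3 13 > Line 6 12 > Line 1 4.
Give Line 9 8 more to hit its cap of 8 — 5 left.
Line 3: +5 (room for 9) → 7. Pool exhausted.

7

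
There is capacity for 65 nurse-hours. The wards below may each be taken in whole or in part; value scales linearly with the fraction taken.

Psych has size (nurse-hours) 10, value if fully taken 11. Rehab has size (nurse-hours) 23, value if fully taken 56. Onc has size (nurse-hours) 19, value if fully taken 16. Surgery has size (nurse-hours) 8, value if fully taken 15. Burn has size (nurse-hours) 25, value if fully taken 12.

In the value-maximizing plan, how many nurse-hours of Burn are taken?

Best value per unit of size first: Rehab 56/23≈2.43, Surgery 15/8≈1.88, Psych 11/10≈1.1, Onc 16/19≈0.842, Burn 12/25≈0.48.
Take all of Rehab (23 nurse-hours, value 56) → 42 nurse-hours left.
All 8 nurse-hours of Surgery fit (value 15) → 34 remain.
All 10 nurse-hours of Psych fit (value 11) → 24 remain.
All 19 nurse-hours of Onc fit (value 16) → 5 remain.
5 nurse-hours left: a 5/25 share of Burn gives 12×5/25 = 2.4.

5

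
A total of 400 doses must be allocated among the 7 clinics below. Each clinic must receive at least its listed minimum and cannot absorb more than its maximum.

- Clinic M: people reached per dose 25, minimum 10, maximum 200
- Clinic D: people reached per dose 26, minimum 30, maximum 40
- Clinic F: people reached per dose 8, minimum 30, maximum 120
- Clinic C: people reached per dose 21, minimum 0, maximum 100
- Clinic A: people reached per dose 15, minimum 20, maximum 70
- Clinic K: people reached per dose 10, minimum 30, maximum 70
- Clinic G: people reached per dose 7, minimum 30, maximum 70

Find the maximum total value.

8140

Meeting every minimum uses 10+30+30+0+20+30+30 = 150 doses, leaving 250.
Highest people reached per dose first: Clinic D 26 > Clinic M 25 > Clinic C 21 > Clinic A 15 > Clinic K 10 > Clinic F 8 > Clinic G 7.
Clinic D takes 10 more to reach its cap of 40 ; 240 left.
Give Clinic M 190 more to hit its cap of 200 ; 50 left.
Clinic C has room for 100 more but only 50 remain, so it gets 50.
Total = 25×200 + 26×40 + 8×30 + 21×50 + 15×20 + 10×30 + 7×30 = 8140.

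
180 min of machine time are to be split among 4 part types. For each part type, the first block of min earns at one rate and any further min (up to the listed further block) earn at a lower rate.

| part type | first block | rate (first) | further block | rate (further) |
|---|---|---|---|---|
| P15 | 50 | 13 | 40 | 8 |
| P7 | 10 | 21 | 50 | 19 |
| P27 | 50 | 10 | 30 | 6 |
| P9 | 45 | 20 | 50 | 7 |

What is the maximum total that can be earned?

2960

Rank every tier by rate: P7/T1 21 > P9/T1 20 > P7/T2 19 > P15/T1 13 > P27/T1 10 > P15/T2 8 > P9/T2 7 > P27/T2 6.
P7 T1 at 21: fill all 10 — 170 left.
Fill P9 T1 block (45 at 20) — 125 left.
P7/T2 (19): +50 — 75 left.
P15 T1 at 13: fill all 50 — 25 left.
P27 T1 at 10: only 25 left, fill 25.
Total = 21×10 + 20×45 + 19×50 + 13×50 + 10×25 = 2960.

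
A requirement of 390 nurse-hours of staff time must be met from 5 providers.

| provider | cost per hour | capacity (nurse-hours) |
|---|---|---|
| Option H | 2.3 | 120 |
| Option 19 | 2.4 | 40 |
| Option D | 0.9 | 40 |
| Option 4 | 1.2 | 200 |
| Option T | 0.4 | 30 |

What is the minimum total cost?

564

Use providers in increasing cost order.
Option T (0.4): use full 30 ; 360 nurse-hours to go.
Option D (0.9): use full 40 ; 320 nurse-hours to go.
Option 4 at 1.2: take all 200 nurse-hours ; 120 still needed.
Option H (2.3): use full 120 ; 0 nurse-hours to go.
Option 19: unused.
Cost = 30×0.4 + 40×0.9 + 200×1.2 + 120×2.3 = 564.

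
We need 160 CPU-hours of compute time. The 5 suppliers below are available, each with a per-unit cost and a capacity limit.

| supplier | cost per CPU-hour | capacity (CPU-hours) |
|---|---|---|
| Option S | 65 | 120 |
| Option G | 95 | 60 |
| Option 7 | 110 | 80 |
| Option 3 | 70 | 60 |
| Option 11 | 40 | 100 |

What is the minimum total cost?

7900

Cheapest first:
Option 11 at 40: take all 100 CPU-hours → 60 still needed.
Option S at 65: take 60 of its 120 → requirement met.
Option 3, Option G, Option 7: unused.
Cost = 100×40 + 60×65 = 7900.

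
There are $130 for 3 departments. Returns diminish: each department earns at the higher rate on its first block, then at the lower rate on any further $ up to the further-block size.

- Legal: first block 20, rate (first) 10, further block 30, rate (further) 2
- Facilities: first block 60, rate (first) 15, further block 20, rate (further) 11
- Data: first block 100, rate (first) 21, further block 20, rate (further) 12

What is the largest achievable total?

Rank every tier by rate: Data/first 21 > Facilities/first 15 > Data/second 12 > Facilities/second 11 > Legal/first 10 > Legal/second 2.
Data/first (21): +100 → 30 left.
Facilities first at 15: only 30 left, fill 30.
Total = 21×100 + 15×30 = 2550.

2550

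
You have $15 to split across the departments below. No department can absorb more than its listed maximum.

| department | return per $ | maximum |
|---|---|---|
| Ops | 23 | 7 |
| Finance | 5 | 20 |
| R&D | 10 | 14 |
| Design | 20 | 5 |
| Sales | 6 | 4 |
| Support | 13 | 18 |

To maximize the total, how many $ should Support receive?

3

Order the departments by return per $: Ops 23 > Design 20 > Support 13 > R&D 10 > Sales 6 > Finance 5.
Give Ops 7 to hit its cap of 7 ; 8 left.
Design: +5 to 5 (cap) ; 3 left.
Only 3 left; Support takes them to reach 3.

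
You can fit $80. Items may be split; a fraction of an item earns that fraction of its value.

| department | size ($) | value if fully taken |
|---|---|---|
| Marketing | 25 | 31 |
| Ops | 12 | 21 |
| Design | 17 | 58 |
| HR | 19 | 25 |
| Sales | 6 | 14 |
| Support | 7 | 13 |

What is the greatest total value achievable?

Sort by value density: Design 58/17≈3.41, Sales 14/6≈2.33, Support 13/7≈1.86, Ops 21/12≈1.75, HR 25/19≈1.32, Marketing 31/25≈1.24.
Take all of Design (17 $, value 58) — 63 $ left.
Sales: take in full, 6 $ for value 14 — 57 left.
All 7 $ of Support fit (value 13) — 50 remain.
Ops: take in full, 12 $ for value 21 — 38 left.
All 19 $ of HR fit (value 25) — 19 remain.
Fill the last 19 $ with part of Marketing: 19/25 of it earns 23.56.
Total value = 154.56.

154.56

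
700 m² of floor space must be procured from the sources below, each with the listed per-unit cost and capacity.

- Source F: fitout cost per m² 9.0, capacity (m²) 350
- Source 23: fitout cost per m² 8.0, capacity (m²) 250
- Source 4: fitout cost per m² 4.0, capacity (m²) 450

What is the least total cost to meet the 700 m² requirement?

Cheapest first:
Source 4 at 4.0: take all 450 m² — 250 still needed.
Take 250 from Source 23 at 8.0 — need 0 more.
Source F: unused.
Cost = 450×4.0 + 250×8.0 = 3800.

3800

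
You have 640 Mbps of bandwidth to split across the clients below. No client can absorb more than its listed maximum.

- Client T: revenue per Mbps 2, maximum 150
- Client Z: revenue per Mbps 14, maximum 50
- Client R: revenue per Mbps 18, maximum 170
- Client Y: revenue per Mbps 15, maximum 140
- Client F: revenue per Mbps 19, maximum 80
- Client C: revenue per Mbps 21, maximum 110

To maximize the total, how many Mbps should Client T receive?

Order the clients by revenue per Mbps: Client C 21 > Client F 19 > Client R 18 > Client Y 15 > Client Z 14 > Client T 2.
Client C takes 110 to reach its cap of 110 — 530 left.
Client F takes 80 to reach its cap of 80 — 450 left.
Client R takes 170 to reach its cap of 170 — 280 left.
Give Client Y 140 to hit its cap of 140 — 140 left.
Give Client Z 50 to hit its cap of 50 — 90 left.
Client T: +90 (room for 150) → 90. Pool exhausted.

90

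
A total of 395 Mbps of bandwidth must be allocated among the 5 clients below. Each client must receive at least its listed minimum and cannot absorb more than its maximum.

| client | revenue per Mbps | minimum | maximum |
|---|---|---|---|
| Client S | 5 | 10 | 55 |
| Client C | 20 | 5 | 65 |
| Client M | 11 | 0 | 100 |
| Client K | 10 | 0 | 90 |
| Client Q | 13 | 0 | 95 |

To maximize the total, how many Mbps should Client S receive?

45

Meeting every minimum uses 10+5+0+0+0 = 15 Mbps, leaving 380.
Order the clients by revenue per Mbps: Client C 20 > Client Q 13 > Client M 11 > Client K 10 > Client S 5.
Give Client C 60 more to hit its cap of 65 — 320 left.
Client Q: +95 to 95 (cap) — 225 left.
Client M: +100 to 100 (cap) — 125 left.
Give Client K 90 more to hit its cap of 90 — 35 left.
Client S has room for 45 more but only 35 remain, so it gets 45.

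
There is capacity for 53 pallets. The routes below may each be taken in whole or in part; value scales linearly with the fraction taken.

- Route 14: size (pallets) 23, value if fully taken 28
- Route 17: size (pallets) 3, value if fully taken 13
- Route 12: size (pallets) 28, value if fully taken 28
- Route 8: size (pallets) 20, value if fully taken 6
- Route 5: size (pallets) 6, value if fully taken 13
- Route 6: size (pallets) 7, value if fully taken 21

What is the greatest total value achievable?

89

Sort by value density: Route 17 13/3≈4.33, Route 6 21/7≈3, Route 5 13/6≈2.17, Route 14 28/23≈1.22, Route 12 28/28≈1, Route 8 6/20≈0.3.
Take all of Route 17 (3 pallets, value 13) ; 50 pallets left.
Route 6: take in full, 7 pallets for value 21 ; 43 left.
All 6 pallets of Route 5 fit (value 13) ; 37 remain.
Take all of Route 14 (23 pallets, value 28) ; 14 pallets left.
Fill the last 14 pallets with part of Route 12: 14/28 of it earns 14.
Total value = 89.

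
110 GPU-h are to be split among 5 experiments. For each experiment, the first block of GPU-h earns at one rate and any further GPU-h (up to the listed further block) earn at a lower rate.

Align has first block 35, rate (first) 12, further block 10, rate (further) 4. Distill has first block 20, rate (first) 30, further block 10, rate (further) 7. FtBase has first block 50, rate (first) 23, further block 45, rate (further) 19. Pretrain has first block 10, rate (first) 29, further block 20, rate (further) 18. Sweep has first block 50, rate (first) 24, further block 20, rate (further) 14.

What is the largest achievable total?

2780

Order all 10 blocks by rate: Distill/first 30 > Pretrain/first 29 > Sweep/first 24 > FtBase/first 23 > FtBase/second 19 > Pretrain/second 18 > Sweep/second 14 > Align/first 12 > Distill/second 7 > Align/second 4.
Fill Distill first block (20 at 30) ; 90 left.
Pretrain first at 29: fill all 10 ; 80 left.
Sweep first at 24: fill all 50 ; 30 left.
FtBase first at 23: only 30 left, fill 30.
Total = 30×20 + 29×10 + 24×50 + 23×30 = 2780.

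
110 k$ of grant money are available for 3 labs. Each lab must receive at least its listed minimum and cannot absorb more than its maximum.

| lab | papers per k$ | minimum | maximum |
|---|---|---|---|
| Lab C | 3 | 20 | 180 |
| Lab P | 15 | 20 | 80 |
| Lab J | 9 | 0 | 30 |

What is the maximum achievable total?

1350

Meeting every minimum uses 20+20+0 = 40 k$, leaving 70.
Rank by papers per k$: Lab P 15 > Lab J 9 > Lab C 3.
Lab P takes 60 more to reach its cap of 80 → 10 left.
Only 10 left; Lab J takes them to reach 10.
Total = 3×20 + 15×80 + 9×10 = 1350.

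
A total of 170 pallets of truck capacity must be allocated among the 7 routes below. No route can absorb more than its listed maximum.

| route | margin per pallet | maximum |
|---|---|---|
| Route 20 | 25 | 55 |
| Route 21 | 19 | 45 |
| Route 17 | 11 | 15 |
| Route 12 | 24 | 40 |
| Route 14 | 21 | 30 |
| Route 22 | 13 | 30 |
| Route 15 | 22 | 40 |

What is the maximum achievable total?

3940

Rank by margin per pallet: Route 20 25 > Route 12 24 > Route 15 22 > Route 14 21 > Route 21 19 > Route 22 13 > Route 17 11.
Route 20 takes 55 to reach its cap of 55 ; 115 left.
Route 12: +40 to 40 (cap) ; 75 left.
Route 15: +40 to 40 (cap) ; 35 left.
Give Route 14 30 to hit its cap of 30 ; 5 left.
Route 21 has room for 45 but only 5 remain, so it gets 5.
Total = 25×55 + 19×5 + 24×40 + 21×30 + 22×40 = 3940.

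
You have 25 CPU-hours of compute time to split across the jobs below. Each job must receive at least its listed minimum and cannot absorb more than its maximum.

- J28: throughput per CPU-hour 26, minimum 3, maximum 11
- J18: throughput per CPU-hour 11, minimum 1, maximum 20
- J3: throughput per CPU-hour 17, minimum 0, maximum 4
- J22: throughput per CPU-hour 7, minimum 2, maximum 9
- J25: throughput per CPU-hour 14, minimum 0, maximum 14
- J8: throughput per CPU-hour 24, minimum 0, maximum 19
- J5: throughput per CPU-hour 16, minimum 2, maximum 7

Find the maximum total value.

Meeting every minimum uses 3+1+0+2+0+0+2 = 8 CPU-hours, leaving 17.
Rank by throughput per CPU-hour: J28 26 > J8 24 > J3 17 > J5 16 > J25 14 > J18 11 > J22 7.
Give J28 8 more to hit its cap of 11 — 9 left.
J8 has room for 19 more but only 9 remain, so it gets 9.
Total = 26×11 + 11×1 + 7×2 + 24×9 + 16×2 = 559.

559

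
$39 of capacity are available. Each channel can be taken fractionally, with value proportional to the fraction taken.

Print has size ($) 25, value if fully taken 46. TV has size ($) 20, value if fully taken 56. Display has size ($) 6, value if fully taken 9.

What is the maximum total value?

90.96

Best value per unit of size first: TV 56/20≈2.8, Print 46/25≈1.84, Display 9/6≈1.5.
All 20 $ of TV fit (value 56) — 19 remain.
Fill the last 19 $ with part of Print: 19/25 of it earns 34.96.
Total value = 90.96.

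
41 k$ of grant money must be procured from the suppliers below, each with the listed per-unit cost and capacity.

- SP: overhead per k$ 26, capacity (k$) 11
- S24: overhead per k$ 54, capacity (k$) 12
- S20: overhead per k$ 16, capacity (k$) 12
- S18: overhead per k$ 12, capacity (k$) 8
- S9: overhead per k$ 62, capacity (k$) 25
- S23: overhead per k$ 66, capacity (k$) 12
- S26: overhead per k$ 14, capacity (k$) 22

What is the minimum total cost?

Use suppliers in increasing cost order.
Take 8 from S18 at 12 ; need 33 more.
Take 22 from S26 at 14 ; need 11 more.
S20 at 16: take 11 of its 12 ; requirement met.
SP, S24, S9, S23: unused.
Cost = 8×12 + 22×14 + 11×16 = 580.

580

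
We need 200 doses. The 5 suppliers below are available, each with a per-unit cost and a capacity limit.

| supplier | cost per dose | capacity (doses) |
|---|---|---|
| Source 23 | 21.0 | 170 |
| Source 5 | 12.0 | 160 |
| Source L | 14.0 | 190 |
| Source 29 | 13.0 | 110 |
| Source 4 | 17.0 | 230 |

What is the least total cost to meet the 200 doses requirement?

2440

Fill from the cheapest supplier first.
Take 160 from Source 5 at 12.0 → need 40 more.
Source 29 at 13.0: take 40 of its 110 → requirement met.
Source L, Source 4, Source 23: unused.
Cost = 160×12.0 + 40×13.0 = 2440.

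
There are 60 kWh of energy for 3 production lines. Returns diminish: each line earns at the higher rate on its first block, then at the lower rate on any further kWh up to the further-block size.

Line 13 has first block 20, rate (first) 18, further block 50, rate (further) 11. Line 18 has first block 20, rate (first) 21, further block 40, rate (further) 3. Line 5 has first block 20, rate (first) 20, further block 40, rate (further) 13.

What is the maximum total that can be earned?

Rank every tier by rate: Line 18/T1 21 > Line 5/T1 20 > Line 13/T1 18 > Line 5/T2 13 > Line 13/T2 11 > Line 18/T2 3.
Line 18/T1 (21): +20 — 40 left.
Fill Line 5 T1 block (20 at 20) — 20 left.
Line 13/T1 (18): +20 — 0 left.
Total = 21×20 + 20×20 + 18×20 = 1180.

1180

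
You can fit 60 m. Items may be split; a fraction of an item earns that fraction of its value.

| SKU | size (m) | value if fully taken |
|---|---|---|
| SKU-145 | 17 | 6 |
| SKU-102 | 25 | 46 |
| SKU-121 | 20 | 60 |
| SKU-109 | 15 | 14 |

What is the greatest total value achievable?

Sort by value density: SKU-121 60/20≈3, SKU-102 46/25≈1.84, SKU-109 14/15≈0.933, SKU-145 6/17≈0.353.
SKU-121: take in full, 20 m for value 60 ; 40 left.
SKU-102: take in full, 25 m for value 46 ; 15 left.
SKU-109: take in full, 15 m for value 14 ; 0 left.
Total value = 120.

120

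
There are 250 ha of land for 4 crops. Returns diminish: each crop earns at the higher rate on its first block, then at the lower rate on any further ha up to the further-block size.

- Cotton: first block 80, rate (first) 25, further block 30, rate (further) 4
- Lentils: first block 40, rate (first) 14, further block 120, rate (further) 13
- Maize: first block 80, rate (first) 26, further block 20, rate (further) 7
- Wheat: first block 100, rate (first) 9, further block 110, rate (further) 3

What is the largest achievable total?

5290

Treat each block as its own option and order by rate: Maize/first 26 > Cotton/first 25 > Lentils/first 14 > Lentils/second 13 > Wheat/first 9 > Maize/second 7 > Cotton/second 4 > Wheat/second 3.
Maize/first (26): +80 ; 170 left.
Fill Cotton first block (80 at 25) ; 90 left.
Lentils first at 14: fill all 40 ; 50 left.
Lentils second at 13: only 50 left, fill 50.
Total = 26×80 + 25×80 + 14×40 + 13×50 = 5290.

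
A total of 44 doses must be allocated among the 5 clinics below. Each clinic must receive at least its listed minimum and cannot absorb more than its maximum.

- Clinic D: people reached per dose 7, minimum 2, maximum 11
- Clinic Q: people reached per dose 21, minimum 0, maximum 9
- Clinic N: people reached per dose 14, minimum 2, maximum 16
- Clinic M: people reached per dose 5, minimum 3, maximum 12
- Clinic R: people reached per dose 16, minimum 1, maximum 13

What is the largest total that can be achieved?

Meeting every minimum uses 2+0+2+3+1 = 8 doses, leaving 36.
Highest people reached per dose first: Clinic Q 21 > Clinic R 16 > Clinic N 14 > Clinic D 7 > Clinic M 5.
Give Clinic Q 9 more to hit its cap of 9 → 27 left.
Clinic R: +12 to 13 (cap) → 15 left.
Clinic N takes 14 more to reach its cap of 16 → 1 left.
Only 1 left; Clinic D takes them to reach 3.
Total = 7×3 + 21×9 + 14×16 + 5×3 + 16×13 = 657.

657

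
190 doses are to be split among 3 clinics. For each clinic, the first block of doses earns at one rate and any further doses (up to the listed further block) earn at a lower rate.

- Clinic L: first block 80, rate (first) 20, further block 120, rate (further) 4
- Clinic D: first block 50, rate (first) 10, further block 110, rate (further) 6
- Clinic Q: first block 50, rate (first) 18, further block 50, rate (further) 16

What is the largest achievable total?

3400

Treat each block as its own option and order by rate: Clinic L/first 20 > Clinic Q/first 18 > Clinic Q/second 16 > Clinic D/first 10 > Clinic D/second 6 > Clinic L/second 4.
Clinic L/first (20): +80 → 110 left.
Clinic Q first at 18: fill all 50 → 60 left.
Fill Clinic Q second block (50 at 16) → 10 left.
Clinic D first at 10: only 10 left, fill 10.
Total = 20×80 + 18×50 + 16×50 + 10×10 = 3400.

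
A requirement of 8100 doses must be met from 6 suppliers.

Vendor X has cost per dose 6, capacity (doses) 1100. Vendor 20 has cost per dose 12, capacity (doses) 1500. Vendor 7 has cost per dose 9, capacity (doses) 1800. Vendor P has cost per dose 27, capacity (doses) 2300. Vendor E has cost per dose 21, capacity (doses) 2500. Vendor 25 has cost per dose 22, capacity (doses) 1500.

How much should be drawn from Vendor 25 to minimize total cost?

Fill from the cheapest supplier first.
Vendor X at 6: take all 1100 doses ; 7000 still needed.
Take 1800 from Vendor 7 at 9 ; need 5200 more.
Vendor 20 (12): use full 1500 ; 3700 doses to go.
Vendor E (21): use full 2500 ; 1200 doses to go.
Take 1200 from Vendor 25 at 22 to finish.
Vendor P: unused.

1200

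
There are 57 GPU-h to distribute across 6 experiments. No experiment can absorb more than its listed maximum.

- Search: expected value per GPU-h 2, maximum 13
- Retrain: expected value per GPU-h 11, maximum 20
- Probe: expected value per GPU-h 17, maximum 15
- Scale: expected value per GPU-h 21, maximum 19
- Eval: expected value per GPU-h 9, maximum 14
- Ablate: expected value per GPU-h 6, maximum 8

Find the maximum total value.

901

Highest expected value per GPU-h first: Scale 21 > Probe 17 > Retrain 11 > Eval 9 > Ablate 6 > Search 2.
Give Scale 19 to hit its cap of 19 — 38 left.
Probe: +15 to 15 (cap) — 23 left.
Give Retrain 20 to hit its cap of 20 — 3 left.
Eval has room for 14 but only 3 remain, so it gets 3.
Total = 11×20 + 17×15 + 21×19 + 9×3 = 901.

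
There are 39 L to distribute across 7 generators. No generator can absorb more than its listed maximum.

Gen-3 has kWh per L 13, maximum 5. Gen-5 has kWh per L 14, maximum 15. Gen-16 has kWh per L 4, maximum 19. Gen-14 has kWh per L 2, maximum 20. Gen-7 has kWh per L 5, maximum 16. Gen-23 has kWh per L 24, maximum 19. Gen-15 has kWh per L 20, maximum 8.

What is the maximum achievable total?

784

Highest kWh per L first: Gen-23 24 > Gen-15 20 > Gen-5 14 > Gen-3 13 > Gen-7 5 > Gen-16 4 > Gen-14 2.
Give Gen-23 19 to hit its cap of 19 — 20 left.
Gen-15: +8 to 8 (cap) — 12 left.
Gen-5: +12 (room for 15) → 12. Pool exhausted.
Total = 14×12 + 24×19 + 20×8 = 784.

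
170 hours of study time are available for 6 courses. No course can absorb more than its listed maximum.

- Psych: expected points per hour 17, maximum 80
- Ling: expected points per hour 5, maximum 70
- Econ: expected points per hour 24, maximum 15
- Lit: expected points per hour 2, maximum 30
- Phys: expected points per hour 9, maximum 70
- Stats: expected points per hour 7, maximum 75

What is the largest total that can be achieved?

2385

Highest expected points per hour first: Econ 24 > Psych 17 > Phys 9 > Stats 7 > Ling 5 > Lit 2.
Give Econ 15 to hit its cap of 15 → 155 left.
Psych takes 80 to reach its cap of 80 → 75 left.
Phys: +70 to 70 (cap) → 5 left.
Stats has room for 75 but only 5 remain, so it gets 5.
Total = 17×80 + 24×15 + 9×70 + 7×5 = 2385.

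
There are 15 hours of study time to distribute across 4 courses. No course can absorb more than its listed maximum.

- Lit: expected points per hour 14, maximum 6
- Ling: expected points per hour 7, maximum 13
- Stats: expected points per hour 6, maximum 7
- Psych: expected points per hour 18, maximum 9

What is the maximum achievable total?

246

Highest expected points per hour first: Psych 18 > Lit 14 > Ling 7 > Stats 6.
Psych takes 9 to reach its cap of 9 — 6 left.
Give Lit 6 to hit its cap of 6 — 0 left.
Total = 14×6 + 18×9 = 246.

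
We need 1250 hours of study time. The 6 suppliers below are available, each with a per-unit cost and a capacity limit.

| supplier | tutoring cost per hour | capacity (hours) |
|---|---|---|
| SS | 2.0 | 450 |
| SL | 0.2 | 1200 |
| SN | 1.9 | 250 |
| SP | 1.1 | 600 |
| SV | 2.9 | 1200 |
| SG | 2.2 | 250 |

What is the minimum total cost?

295

Fill from the cheapest supplier first.
SL at 0.2: take all 1200 hours ; 50 still needed.
SP (1.1): take the remaining 50 ; done.
SN, SS, SG, SV: unused.
Cost = 1200×0.2 + 50×1.1 = 295.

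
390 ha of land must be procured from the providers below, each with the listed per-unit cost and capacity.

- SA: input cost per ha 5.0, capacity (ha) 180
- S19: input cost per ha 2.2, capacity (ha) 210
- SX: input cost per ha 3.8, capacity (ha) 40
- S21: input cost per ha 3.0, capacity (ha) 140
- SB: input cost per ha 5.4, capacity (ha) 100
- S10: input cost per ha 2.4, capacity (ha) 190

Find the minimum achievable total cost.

894

Use providers in increasing cost order.
S19 at 2.2: take all 210 ha → 180 still needed.
Take 180 from S10 at 2.4 to finish.
S21, SX, SA, SB: unused.
Cost = 210×2.2 + 180×2.4 = 894.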